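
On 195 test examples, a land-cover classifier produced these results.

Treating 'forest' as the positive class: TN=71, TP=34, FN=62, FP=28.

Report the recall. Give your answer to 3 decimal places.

0.354

Recall = TP/(TP+FN) = 34/(34+62) = 34/96 = 0.354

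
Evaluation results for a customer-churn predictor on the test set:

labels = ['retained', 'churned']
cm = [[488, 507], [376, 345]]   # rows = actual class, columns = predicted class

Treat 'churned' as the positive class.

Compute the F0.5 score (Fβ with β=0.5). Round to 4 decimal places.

Fβ = (1+β²)·TP / ((1+β²)·TP + β²·FN + FP), with β²=1/4
= 1.25·345 / (1.25·345 + 0.25·376 + 507) = 0.4178

0.4178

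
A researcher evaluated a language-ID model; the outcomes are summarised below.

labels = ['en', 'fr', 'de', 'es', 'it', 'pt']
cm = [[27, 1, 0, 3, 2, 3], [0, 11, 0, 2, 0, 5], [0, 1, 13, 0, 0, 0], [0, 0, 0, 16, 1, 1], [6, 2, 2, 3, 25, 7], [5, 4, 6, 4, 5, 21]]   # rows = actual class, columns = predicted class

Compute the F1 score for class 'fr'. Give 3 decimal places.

0.595

One-vs-rest for 'fr': TP = diagonal; FP = other classes predicted 'fr'; FN = 'fr' predicted as other.
F1 score = 2·TP/(2·TP+FP+FN).
fr: TP=11, FP=1+1+0+2+4=8, FN=0+0+2+0+5=7 → 22/37 = 0.5946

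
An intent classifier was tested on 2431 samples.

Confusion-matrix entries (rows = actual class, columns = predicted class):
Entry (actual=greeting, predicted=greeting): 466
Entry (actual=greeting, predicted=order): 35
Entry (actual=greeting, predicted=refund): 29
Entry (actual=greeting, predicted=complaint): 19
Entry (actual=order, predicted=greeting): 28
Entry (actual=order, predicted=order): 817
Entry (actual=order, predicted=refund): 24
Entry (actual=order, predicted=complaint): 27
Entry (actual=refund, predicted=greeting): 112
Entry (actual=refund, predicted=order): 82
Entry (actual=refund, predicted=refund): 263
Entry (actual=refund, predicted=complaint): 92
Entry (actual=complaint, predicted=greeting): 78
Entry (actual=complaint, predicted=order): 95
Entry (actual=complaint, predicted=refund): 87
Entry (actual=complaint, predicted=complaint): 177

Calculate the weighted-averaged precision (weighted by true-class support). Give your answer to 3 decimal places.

0.695

Per-class precision (TP/(TP+FP)):
  greeting: TP=466, FP=28+112+78=218 → 466/684 = 0.6813
  order: TP=817, FP=35+82+95=212 → 817/1029 = 0.7940
  refund: TP=263, FP=29+24+87=140 → 263/403 = 0.6526
  complaint: TP=177, FP=19+27+92=138 → 177/315 = 0.5619
Weighted-precision = Σ (supportᵢ/N)·precisionᵢ with N=2431: (549/2431)·0.6813 + (896/2431)·0.7940 + (549/2431)·0.6526 + (437/2431)·0.5619 = 0.695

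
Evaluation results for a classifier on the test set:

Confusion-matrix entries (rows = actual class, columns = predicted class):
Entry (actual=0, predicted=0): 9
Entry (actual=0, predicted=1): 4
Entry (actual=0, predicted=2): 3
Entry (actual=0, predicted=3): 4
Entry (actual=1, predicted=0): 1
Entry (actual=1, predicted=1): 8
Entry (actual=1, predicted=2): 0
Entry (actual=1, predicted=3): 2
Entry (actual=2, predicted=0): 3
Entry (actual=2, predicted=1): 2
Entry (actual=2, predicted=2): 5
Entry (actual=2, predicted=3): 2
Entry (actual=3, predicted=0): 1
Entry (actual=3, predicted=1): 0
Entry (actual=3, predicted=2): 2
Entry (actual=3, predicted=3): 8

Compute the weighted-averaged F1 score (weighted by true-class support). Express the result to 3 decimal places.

0.548

Per-class F1 score (2·TP/(2·TP+FP+FN)):
  0: TP=9, FP=1+3+1=5, FN=4+3+4=11 → 18/34 = 0.5294
  1: TP=8, FP=4+2+0=6, FN=1+0+2=3 → 16/25 = 0.6400
  2: TP=5, FP=3+0+2=5, FN=3+2+2=7 → 10/22 = 0.4545
  3: TP=8, FP=4+2+2=8, FN=1+0+2=3 → 16/27 = 0.5926
Weighted-F1 score = Σ (supportᵢ/N)·F1 scoreᵢ with N=54: (20/54)·0.5294 + (11/54)·0.6400 + (12/54)·0.4545 + (11/54)·0.5926 = 0.548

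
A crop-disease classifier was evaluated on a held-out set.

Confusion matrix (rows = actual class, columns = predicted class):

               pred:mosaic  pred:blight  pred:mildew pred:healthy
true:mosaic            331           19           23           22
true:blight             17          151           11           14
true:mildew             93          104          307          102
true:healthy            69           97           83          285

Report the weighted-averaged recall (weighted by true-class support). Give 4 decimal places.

0.6215

Per-class recall (TP/(TP+FN)):
  mosaic: TP=331, FN=19+23+22=64 → 331/395 = 0.83797
  blight: TP=151, FN=17+11+14=42 → 151/193 = 0.78238
  mildew: TP=307, FN=93+104+102=299 → 307/606 = 0.50660
  healthy: TP=285, FN=69+97+83=249 → 285/534 = 0.53371
Weighted-recall = Σ (supportᵢ/N)·recallᵢ with N=1728: (395/1728)·0.83797 + (193/1728)·0.78238 + (606/1728)·0.50660 + (534/1728)·0.53371 = 0.6215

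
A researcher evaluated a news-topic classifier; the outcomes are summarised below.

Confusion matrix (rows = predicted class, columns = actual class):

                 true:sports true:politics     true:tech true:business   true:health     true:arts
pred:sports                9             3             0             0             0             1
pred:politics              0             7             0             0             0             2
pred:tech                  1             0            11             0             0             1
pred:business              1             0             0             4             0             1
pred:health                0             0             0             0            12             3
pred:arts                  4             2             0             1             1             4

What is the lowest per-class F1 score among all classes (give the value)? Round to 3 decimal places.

Per-class F1 score (2·TP/(2·TP+FP+FN)):
  sports: TP=9, FP=3+0+0+0+1=4, FN=0+1+1+0+4=6 → 18/28 = 0.6429
  politics: TP=7, FP=0+0+0+0+2=2, FN=3+0+0+0+2=5 → 14/21 = 0.6667
  tech: TP=11, FP=1+0+0+0+1=2, FN=0+0+0+0+0=0 → 22/24 = 0.9167
  business: TP=4, FP=1+0+0+0+1=2, FN=0+0+0+0+1=1 → 8/11 = 0.7273
  health: TP=12, FP=0+0+0+0+3=3, FN=0+0+0+0+1=1 → 24/28 = 0.8571
  arts: TP=4, FP=4+2+0+1+1=8, FN=1+2+1+1+3=8 → 8/24 = 0.3333
Lowest is class 'arts' with F1 score = 0.333.

0.333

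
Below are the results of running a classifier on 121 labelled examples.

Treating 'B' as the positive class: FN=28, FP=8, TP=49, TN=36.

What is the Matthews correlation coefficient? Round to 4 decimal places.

0.4380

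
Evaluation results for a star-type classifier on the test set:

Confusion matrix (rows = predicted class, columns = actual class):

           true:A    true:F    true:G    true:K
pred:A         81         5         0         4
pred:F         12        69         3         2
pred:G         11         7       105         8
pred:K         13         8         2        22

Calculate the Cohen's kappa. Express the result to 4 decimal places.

0.7057

Observed agreement pₒ = trace/N = 277/352 = 0.78693
Expected agreement pₑ = Σ (rowᵢ·colᵢ)/N² = (117·90 + 89·86 + 110·131 + 36·45)/352² = 0.27613
κ = (pₒ − pₑ)/(1 − pₑ) = (0.78693 − 0.27613)/(1 − 0.27613) = 0.7057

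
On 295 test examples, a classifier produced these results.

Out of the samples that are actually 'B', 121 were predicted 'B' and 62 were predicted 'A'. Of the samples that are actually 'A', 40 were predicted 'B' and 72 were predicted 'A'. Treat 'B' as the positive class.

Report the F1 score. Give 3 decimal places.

0.703

Precision = TP/(TP+FP) = 121/161 = 0.7516
Recall = TP/(TP+FN) = 121/183 = 0.6612
F1 = 2·TP/(2·TP+FP+FN) = 242/344 = 0.703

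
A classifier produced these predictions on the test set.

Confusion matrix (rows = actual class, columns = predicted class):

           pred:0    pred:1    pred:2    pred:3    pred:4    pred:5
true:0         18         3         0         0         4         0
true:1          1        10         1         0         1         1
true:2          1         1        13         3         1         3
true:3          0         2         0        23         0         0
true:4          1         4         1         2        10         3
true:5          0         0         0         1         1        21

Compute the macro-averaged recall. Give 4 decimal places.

0.7224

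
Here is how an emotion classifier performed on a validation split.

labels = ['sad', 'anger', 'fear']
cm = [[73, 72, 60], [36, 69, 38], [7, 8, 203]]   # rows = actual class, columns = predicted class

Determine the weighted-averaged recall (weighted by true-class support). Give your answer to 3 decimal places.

Per-class recall (TP/(TP+FN)):
  sad: TP=73, FN=72+60=132 → 73/205 = 0.3561
  anger: TP=69, FN=36+38=74 → 69/143 = 0.4825
  fear: TP=203, FN=7+8=15 → 203/218 = 0.9312
Weighted-recall = Σ (supportᵢ/N)·recallᵢ with N=566: (205/566)·0.3561 + (143/566)·0.4825 + (218/566)·0.9312 = 0.610

0.610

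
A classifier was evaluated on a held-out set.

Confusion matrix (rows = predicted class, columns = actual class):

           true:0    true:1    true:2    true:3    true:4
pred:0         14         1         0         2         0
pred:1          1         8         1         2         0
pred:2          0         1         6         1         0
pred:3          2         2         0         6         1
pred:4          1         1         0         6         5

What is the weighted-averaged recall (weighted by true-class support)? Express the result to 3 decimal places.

0.639

Per-class recall (TP/(TP+FN)):
  0: TP=14, FN=1+0+2+1=4 → 14/18 = 0.7778
  1: TP=8, FN=1+1+2+1=5 → 8/13 = 0.6154
  2: TP=6, FN=0+1+0+0=1 → 6/7 = 0.8571
  3: TP=6, FN=2+2+1+6=11 → 6/17 = 0.3529
  4: TP=5, FN=0+0+0+1=1 → 5/6 = 0.8333
Weighted-recall = Σ (supportᵢ/N)·recallᵢ with N=61: (18/61)·0.7778 + (13/61)·0.6154 + (7/61)·0.8571 + (17/61)·0.3529 + (6/61)·0.8333 = 0.639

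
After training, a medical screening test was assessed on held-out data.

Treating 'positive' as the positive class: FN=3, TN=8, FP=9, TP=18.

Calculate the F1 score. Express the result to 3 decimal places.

0.750

Precision = TP/(TP+FP) = 18/27 = 0.6667
Recall = TP/(TP+FN) = 18/21 = 0.8571
F1 = 2·TP/(2·TP+FP+FN) = 36/48 = 0.750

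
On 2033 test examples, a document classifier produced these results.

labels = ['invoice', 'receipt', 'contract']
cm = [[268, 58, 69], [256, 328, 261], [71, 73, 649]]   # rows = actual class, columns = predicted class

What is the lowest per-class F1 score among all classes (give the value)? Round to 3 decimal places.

Per-class F1 score (2·TP/(2·TP+FP+FN)):
  invoice: TP=268, FP=256+71=327, FN=58+69=127 → 536/990 = 0.5414
  receipt: TP=328, FP=58+73=131, FN=256+261=517 → 656/1304 = 0.5031
  contract: TP=649, FP=69+261=330, FN=71+73=144 → 1298/1772 = 0.7325
Lowest is class 'receipt' with F1 score = 0.503.

0.503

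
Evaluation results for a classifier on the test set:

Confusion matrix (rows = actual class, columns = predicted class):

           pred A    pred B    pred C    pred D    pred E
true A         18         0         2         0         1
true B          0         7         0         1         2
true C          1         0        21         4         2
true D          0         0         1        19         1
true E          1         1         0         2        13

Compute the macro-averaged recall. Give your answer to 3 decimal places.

0.795

Per-class recall (TP/(TP+FN)):
  A: TP=18, FN=0+2+0+1=3 → 18/21 = 0.8571
  B: TP=7, FN=0+0+1+2=3 → 7/10 = 0.7000
  C: TP=21, FN=1+0+4+2=7 → 21/28 = 0.7500
  D: TP=19, FN=0+0+1+1=2 → 19/21 = 0.9048
  E: TP=13, FN=1+1+0+2=4 → 13/17 = 0.7647
Macro-recall = mean = (0.8571 + 0.7000 + 0.7500 + 0.9048 + 0.7647) / 5 = 0.795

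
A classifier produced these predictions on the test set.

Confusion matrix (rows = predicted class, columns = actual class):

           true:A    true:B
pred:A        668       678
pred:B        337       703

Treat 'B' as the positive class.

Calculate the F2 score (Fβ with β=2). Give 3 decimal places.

0.535

Fβ = (1+β²)·TP / ((1+β²)·TP + β²·FN + FP), with β²=4
= 5·703 / (5·703 + 4·678 + 337) = 0.535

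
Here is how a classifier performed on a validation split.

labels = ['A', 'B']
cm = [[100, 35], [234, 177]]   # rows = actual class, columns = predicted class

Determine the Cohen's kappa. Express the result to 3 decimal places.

0.115

Observed agreement pₒ = trace/N = 277/546 = 0.5073
Expected agreement pₑ = Σ (rowᵢ·colᵢ)/N² = (135·334 + 411·212)/546² = 0.4435
κ = (pₒ − pₑ)/(1 − pₑ) = (0.5073 − 0.4435)/(1 − 0.4435) = 0.115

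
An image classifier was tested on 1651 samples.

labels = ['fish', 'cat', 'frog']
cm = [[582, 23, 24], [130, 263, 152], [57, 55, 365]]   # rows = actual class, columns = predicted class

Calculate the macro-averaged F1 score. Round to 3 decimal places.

0.714

Per-class F1 score (2·TP/(2·TP+FP+FN)):
  fish: TP=582, FP=130+57=187, FN=23+24=47 → 1164/1398 = 0.8326
  cat: TP=263, FP=23+55=78, FN=130+152=282 → 526/886 = 0.5937
  frog: TP=365, FP=24+152=176, FN=57+55=112 → 730/1018 = 0.7171
Macro-F1 score = mean = (0.8326 + 0.5937 + 0.7171) / 3 = 0.714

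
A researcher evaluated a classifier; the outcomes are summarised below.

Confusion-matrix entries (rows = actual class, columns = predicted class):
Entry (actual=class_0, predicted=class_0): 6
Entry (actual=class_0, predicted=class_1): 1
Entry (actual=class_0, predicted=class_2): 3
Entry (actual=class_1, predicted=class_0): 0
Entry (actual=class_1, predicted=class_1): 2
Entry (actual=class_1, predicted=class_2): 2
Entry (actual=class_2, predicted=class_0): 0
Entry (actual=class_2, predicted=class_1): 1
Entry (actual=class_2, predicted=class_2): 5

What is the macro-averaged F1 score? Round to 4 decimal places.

Per-class F1 score (2·TP/(2·TP+FP+FN)):
  class_0: TP=6, FP=0+0=0, FN=1+3=4 → 12/16 = 0.75000
  class_1: TP=2, FP=1+1=2, FN=0+2=2 → 4/8 = 0.50000
  class_2: TP=5, FP=3+2=5, FN=0+1=1 → 10/16 = 0.62500
Macro-F1 score = mean = (0.75000 + 0.50000 + 0.62500) / 3 = 0.6250

0.6250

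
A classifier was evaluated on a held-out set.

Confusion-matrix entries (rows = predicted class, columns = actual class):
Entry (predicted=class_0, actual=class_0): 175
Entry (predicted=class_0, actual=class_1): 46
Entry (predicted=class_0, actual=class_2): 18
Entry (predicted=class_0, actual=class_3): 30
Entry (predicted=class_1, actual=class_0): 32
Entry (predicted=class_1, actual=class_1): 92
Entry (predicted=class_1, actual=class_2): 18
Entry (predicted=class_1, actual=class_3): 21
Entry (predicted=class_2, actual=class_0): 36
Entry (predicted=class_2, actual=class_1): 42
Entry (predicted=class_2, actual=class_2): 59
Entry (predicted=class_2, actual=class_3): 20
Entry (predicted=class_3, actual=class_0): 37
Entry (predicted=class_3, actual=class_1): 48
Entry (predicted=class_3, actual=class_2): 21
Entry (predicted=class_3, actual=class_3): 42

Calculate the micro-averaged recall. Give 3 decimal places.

Micro-averaging pools counts across classes: ΣTP=368, ΣFP=369, ΣFN=369.
Micro-recall = TP/(TP+FN) on pooled counts = 0.499 (equals overall accuracy in single-label multiclass).

0.499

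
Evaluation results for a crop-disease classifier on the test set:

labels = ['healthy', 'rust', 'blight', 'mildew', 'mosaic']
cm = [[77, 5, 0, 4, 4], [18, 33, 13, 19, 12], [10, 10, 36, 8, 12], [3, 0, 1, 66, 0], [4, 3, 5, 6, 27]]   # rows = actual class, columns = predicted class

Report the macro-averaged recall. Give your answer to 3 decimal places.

0.644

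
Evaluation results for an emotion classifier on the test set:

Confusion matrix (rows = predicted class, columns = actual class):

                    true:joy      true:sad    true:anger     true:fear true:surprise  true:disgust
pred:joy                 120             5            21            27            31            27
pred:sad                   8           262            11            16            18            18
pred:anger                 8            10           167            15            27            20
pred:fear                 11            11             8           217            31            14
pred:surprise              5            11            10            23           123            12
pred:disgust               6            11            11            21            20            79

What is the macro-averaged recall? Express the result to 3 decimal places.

0.662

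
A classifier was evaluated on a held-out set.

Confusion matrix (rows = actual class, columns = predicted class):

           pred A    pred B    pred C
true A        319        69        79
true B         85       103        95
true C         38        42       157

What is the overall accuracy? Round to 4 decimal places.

0.5866

Accuracy = trace / total = (319+103+157=579) / 987 = 579/987 = 0.5866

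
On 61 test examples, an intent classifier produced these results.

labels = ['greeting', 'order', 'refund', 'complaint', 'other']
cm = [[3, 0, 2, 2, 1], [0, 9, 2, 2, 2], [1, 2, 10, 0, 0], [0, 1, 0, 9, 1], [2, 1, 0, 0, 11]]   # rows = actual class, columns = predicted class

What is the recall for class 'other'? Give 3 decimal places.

0.786

One-vs-rest for 'other': TP = diagonal; FP = other classes predicted 'other'; FN = 'other' predicted as other.
recall = TP/(TP+FN).
other: TP=11, FN=2+1+0+0=3 → 11/14 = 0.7857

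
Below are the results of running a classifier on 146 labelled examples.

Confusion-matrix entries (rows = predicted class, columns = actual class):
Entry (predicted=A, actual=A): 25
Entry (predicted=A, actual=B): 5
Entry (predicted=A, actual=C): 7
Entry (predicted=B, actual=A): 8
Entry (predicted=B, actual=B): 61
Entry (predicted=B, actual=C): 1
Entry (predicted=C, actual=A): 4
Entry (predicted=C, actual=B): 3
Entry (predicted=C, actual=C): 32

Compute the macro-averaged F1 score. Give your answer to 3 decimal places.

Per-class F1 score (2·TP/(2·TP+FP+FN)):
  A: TP=25, FP=5+7=12, FN=8+4=12 → 50/74 = 0.6757
  B: TP=61, FP=8+1=9, FN=5+3=8 → 122/139 = 0.8777
  C: TP=32, FP=4+3=7, FN=7+1=8 → 64/79 = 0.8101
Macro-F1 score = mean = (0.6757 + 0.8777 + 0.8101) / 3 = 0.788

0.788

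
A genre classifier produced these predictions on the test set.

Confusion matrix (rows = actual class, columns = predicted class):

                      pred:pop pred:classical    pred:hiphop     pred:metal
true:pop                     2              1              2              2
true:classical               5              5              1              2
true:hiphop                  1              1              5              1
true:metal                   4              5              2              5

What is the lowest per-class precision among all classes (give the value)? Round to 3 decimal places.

Per-class precision (TP/(TP+FP)):
  pop: TP=2, FP=5+1+4=10 → 2/12 = 0.1667
  classical: TP=5, FP=1+1+5=7 → 5/12 = 0.4167
  hiphop: TP=5, FP=2+1+2=5 → 5/10 = 0.5000
  metal: TP=5, FP=2+2+1=5 → 5/10 = 0.5000
Lowest is class 'pop' with precision = 0.167.

0.167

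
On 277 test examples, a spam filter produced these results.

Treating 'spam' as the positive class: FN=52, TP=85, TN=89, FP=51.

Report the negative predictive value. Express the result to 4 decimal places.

0.6312

NPV = TN/(TN+FN) = 89/(89+52) = 0.6312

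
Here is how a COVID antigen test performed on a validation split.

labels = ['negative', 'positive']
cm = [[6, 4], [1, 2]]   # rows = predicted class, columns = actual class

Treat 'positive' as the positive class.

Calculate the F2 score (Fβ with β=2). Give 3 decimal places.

0.370

Fβ = (1+β²)·TP / ((1+β²)·TP + β²·FN + FP), with β²=4
= 5·2 / (5·2 + 4·4 + 1) = 0.370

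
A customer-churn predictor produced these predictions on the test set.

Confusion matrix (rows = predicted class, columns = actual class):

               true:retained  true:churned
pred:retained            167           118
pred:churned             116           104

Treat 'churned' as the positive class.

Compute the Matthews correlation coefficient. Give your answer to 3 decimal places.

MCC = (TP·TN − FP·FN) / √((TP+FP)(TP+FN)(TN+FP)(TN+FN))
Numerator = 104·167 − 116·118 = 3680
Denominator = √(220·222·283·285) = √3939190200 = 62762.9684
MCC = 3680 / 62762.9684 = 0.059

0.059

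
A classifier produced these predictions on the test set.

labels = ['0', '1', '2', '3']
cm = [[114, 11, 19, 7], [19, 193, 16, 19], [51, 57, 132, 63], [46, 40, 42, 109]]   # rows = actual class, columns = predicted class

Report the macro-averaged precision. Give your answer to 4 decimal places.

0.5797

Per-class precision (TP/(TP+FP)):
  0: TP=114, FP=19+51+46=116 → 114/230 = 0.49565
  1: TP=193, FP=11+57+40=108 → 193/301 = 0.64120
  2: TP=132, FP=19+16+42=77 → 132/209 = 0.63158
  3: TP=109, FP=7+19+63=89 → 109/198 = 0.55051
Macro-precision = mean = (0.49565 + 0.64120 + 0.63158 + 0.55051) / 4 = 0.5797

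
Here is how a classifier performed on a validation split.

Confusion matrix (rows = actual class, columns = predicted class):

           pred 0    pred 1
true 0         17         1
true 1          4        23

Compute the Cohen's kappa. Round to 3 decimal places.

Observed agreement pₒ = trace/N = 40/45 = 0.8889
Expected agreement pₑ = Σ (rowᵢ·colᵢ)/N² = (18·21 + 27·24)/45² = 0.5067
κ = (pₒ − pₑ)/(1 − pₑ) = (0.8889 − 0.5067)/(1 − 0.5067) = 0.775

0.775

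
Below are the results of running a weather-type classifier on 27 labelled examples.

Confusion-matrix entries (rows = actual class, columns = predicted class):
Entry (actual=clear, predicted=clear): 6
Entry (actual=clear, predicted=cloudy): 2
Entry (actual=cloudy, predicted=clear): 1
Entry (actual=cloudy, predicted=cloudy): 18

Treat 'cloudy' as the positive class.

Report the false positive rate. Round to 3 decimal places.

0.250

FPR = FP/(FP+TN) = 2/(2+6) = 0.250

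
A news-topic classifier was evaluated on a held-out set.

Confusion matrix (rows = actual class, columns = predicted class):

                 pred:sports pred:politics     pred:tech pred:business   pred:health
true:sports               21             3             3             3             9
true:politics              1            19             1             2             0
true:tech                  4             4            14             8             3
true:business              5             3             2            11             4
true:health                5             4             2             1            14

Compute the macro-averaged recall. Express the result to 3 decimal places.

0.553

Per-class recall (TP/(TP+FN)):
  sports: TP=21, FN=3+3+3+9=18 → 21/39 = 0.5385
  politics: TP=19, FN=1+1+2+0=4 → 19/23 = 0.8261
  tech: TP=14, FN=4+4+8+3=19 → 14/33 = 0.4242
  business: TP=11, FN=5+3+2+4=14 → 11/25 = 0.4400
  health: TP=14, FN=5+4+2+1=12 → 14/26 = 0.5385
Macro-recall = mean = (0.5385 + 0.8261 + 0.4242 + 0.4400 + 0.5385) / 5 = 0.553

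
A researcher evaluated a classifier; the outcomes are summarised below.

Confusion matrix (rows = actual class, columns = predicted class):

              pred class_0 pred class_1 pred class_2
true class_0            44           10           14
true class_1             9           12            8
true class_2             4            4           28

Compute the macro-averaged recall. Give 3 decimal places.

0.613

Per-class recall (TP/(TP+FN)):
  class_0: TP=44, FN=10+14=24 → 44/68 = 0.6471
  class_1: TP=12, FN=9+8=17 → 12/29 = 0.4138
  class_2: TP=28, FN=4+4=8 → 28/36 = 0.7778
Macro-recall = mean = (0.6471 + 0.4138 + 0.7778) / 3 = 0.613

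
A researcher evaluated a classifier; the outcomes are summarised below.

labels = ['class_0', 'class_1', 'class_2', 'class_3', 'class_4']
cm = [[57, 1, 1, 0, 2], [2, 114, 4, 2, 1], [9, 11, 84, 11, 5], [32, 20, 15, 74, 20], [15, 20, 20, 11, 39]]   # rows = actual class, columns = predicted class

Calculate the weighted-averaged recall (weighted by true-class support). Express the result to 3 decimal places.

0.646

Per-class recall (TP/(TP+FN)):
  class_0: TP=57, FN=1+1+0+2=4 → 57/61 = 0.9344
  class_1: TP=114, FN=2+4+2+1=9 → 114/123 = 0.9268
  class_2: TP=84, FN=9+11+11+5=36 → 84/120 = 0.7000
  class_3: TP=74, FN=32+20+15+20=87 → 74/161 = 0.4596
  class_4: TP=39, FN=15+20+20+11=66 → 39/105 = 0.3714
Weighted-recall = Σ (supportᵢ/N)·recallᵢ with N=570: (61/570)·0.9344 + (123/570)·0.9268 + (120/570)·0.7000 + (161/570)·0.4596 + (105/570)·0.3714 = 0.646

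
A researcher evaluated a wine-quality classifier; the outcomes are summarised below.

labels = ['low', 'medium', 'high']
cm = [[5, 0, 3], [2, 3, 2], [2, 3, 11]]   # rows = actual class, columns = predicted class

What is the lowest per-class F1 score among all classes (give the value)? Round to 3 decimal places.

0.462

Per-class F1 score (2·TP/(2·TP+FP+FN)):
  low: TP=5, FP=2+2=4, FN=0+3=3 → 10/17 = 0.5882
  medium: TP=3, FP=0+3=3, FN=2+2=4 → 6/13 = 0.4615
  high: TP=11, FP=3+2=5, FN=2+3=5 → 22/32 = 0.6875
Lowest is class 'medium' with F1 score = 0.462.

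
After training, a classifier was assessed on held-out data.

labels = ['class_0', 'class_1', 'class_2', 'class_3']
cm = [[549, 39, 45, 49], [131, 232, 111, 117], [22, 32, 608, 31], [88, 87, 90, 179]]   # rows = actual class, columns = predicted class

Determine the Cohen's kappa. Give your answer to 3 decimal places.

0.526

Observed agreement pₒ = trace/N = 1568/2410 = 0.6506
Expected agreement pₑ = Σ (rowᵢ·colᵢ)/N² = (682·790 + 591·390 + 693·854 + 444·376)/2410² = 0.2631
κ = (pₒ − pₑ)/(1 − pₑ) = (0.6506 − 0.2631)/(1 − 0.2631) = 0.526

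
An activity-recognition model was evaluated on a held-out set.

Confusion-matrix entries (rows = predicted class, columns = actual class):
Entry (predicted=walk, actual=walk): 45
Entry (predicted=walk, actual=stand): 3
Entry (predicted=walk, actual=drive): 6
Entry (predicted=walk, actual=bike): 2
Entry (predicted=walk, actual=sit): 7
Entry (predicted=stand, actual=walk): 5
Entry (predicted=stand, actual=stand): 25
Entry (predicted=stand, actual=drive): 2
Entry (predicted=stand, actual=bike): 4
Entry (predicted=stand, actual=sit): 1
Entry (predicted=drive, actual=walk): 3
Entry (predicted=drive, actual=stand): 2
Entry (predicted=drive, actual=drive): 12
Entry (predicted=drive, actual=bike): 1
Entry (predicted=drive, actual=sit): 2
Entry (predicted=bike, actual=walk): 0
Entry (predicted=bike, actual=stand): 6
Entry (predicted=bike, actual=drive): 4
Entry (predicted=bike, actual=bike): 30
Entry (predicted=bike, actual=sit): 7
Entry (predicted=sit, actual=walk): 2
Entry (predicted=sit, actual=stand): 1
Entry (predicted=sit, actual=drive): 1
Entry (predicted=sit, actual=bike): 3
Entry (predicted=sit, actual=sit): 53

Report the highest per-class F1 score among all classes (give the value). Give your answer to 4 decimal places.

0.8154

Per-class F1 score (2·TP/(2·TP+FP+FN)):
  walk: TP=45, FP=3+6+2+7=18, FN=5+3+0+2=10 → 90/118 = 0.76271
  stand: TP=25, FP=5+2+4+1=12, FN=3+2+6+1=12 → 50/74 = 0.67568
  drive: TP=12, FP=3+2+1+2=8, FN=6+2+4+1=13 → 24/45 = 0.53333
  bike: TP=30, FP=0+6+4+7=17, FN=2+4+1+3=10 → 60/87 = 0.68966
  sit: TP=53, FP=2+1+1+3=7, FN=7+1+2+7=17 → 106/130 = 0.81538
Highest is class 'sit' with F1 score = 0.8154.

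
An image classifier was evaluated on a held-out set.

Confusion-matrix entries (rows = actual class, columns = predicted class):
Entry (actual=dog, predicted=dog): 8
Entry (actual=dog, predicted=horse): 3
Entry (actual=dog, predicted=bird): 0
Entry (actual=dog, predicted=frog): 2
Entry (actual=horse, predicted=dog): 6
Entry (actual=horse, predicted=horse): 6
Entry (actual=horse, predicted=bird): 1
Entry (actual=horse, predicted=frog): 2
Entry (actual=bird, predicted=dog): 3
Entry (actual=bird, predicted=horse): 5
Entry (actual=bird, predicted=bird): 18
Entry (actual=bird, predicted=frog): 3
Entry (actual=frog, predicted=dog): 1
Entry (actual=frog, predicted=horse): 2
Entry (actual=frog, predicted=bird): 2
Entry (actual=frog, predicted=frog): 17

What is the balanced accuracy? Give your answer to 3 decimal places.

Balanced accuracy = mean of per-class recall.
  dog: recall = 8/13 = 0.6154
  horse: recall = 6/15 = 0.4000
  bird: recall = 18/29 = 0.6207
  frog: recall = 17/22 = 0.7727
Mean = (0.6154 + 0.4000 + 0.6207 + 0.7727) / 4 = 0.602

0.602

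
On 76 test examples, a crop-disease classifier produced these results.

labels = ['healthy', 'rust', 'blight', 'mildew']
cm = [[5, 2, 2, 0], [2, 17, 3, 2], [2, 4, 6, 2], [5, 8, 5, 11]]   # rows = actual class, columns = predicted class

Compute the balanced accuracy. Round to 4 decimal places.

0.5179

Balanced accuracy = mean of per-class recall.
  healthy: recall = 5/9 = 0.55556
  rust: recall = 17/24 = 0.70833
  blight: recall = 6/14 = 0.42857
  mildew: recall = 11/29 = 0.37931
Mean = (0.55556 + 0.70833 + 0.42857 + 0.37931) / 4 = 0.5179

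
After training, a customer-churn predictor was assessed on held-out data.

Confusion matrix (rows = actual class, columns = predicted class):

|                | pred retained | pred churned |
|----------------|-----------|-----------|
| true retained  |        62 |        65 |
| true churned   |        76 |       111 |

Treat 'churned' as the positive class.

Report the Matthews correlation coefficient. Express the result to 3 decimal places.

0.081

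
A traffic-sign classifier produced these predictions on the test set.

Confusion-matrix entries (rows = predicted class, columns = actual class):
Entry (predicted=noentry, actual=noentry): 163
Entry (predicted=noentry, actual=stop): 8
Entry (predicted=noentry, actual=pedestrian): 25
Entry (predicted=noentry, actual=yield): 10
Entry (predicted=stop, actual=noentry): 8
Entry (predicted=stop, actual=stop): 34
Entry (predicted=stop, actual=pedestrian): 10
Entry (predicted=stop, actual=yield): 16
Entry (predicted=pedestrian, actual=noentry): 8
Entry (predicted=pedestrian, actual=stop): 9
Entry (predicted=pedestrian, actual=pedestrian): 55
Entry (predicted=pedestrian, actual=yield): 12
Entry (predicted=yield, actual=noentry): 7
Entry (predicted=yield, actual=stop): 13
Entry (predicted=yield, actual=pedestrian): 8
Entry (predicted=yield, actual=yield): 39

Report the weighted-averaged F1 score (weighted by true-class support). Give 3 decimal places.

0.679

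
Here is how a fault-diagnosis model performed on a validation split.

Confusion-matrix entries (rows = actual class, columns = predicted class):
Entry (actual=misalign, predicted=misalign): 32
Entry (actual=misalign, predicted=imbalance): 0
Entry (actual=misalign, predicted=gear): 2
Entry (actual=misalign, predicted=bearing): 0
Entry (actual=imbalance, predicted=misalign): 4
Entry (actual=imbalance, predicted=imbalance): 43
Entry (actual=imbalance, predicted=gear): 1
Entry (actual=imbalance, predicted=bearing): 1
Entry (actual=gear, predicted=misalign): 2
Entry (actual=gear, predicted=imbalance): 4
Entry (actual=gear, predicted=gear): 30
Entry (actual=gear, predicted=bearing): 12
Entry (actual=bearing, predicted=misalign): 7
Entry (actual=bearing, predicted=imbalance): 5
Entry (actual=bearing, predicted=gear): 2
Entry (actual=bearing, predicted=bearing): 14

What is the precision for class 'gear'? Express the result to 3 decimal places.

Take TP from the diagonal, FP from the rest of the 'gear' prediction marginal, FN from the rest of the 'gear' actual marginal.
precision = TP/(TP+FP).
gear: TP=30, FP=2+1+2=5 → 30/35 = 0.8571

0.857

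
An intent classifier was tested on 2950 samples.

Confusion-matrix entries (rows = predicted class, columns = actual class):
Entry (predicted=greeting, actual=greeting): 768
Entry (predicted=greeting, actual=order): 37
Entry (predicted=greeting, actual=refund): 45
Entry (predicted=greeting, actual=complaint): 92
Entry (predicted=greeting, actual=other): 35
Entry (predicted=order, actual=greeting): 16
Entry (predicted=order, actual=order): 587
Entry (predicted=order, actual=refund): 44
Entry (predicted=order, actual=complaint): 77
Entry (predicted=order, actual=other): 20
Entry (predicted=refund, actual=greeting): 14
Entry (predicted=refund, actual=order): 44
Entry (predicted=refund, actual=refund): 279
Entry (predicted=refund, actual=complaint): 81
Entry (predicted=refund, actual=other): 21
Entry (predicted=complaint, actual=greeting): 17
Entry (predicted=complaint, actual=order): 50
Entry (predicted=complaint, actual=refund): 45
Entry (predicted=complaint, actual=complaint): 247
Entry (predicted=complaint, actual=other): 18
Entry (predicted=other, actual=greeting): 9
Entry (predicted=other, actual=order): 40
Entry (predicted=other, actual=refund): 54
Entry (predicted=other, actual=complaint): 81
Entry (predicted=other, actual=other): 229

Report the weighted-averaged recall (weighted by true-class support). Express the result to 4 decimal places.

Per-class recall (TP/(TP+FN)):
  greeting: TP=768, FN=16+14+17+9=56 → 768/824 = 0.93204
  order: TP=587, FN=37+44+50+40=171 → 587/758 = 0.77441
  refund: TP=279, FN=45+44+45+54=188 → 279/467 = 0.59743
  complaint: TP=247, FN=92+77+81+81=331 → 247/578 = 0.42734
  other: TP=229, FN=35+20+21+18=94 → 229/323 = 0.70898
Weighted-recall = Σ (supportᵢ/N)·recallᵢ with N=2950: (824/2950)·0.93204 + (758/2950)·0.77441 + (467/2950)·0.59743 + (578/2950)·0.42734 + (323/2950)·0.70898 = 0.7153

0.7153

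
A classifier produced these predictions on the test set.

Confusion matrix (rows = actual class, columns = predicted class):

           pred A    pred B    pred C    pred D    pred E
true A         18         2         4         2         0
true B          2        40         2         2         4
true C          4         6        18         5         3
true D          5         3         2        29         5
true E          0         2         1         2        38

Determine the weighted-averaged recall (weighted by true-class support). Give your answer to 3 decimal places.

0.719

Per-class recall (TP/(TP+FN)):
  A: TP=18, FN=2+4+2+0=8 → 18/26 = 0.6923
  B: TP=40, FN=2+2+2+4=10 → 40/50 = 0.8000
  C: TP=18, FN=4+6+5+3=18 → 18/36 = 0.5000
  D: TP=29, FN=5+3+2+5=15 → 29/44 = 0.6591
  E: TP=38, FN=0+2+1+2=5 → 38/43 = 0.8837
Weighted-recall = Σ (supportᵢ/N)·recallᵢ with N=199: (26/199)·0.6923 + (50/199)·0.8000 + (36/199)·0.5000 + (44/199)·0.6591 + (43/199)·0.8837 = 0.719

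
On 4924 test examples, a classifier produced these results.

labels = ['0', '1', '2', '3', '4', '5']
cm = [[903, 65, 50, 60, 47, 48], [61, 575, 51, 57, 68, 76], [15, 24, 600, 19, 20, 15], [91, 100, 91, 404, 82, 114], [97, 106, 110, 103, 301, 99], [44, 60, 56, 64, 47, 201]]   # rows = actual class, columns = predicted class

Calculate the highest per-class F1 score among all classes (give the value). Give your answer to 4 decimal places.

0.7576

Per-class F1 score (2·TP/(2·TP+FP+FN)):
  0: TP=903, FP=61+15+91+97+44=308, FN=65+50+60+47+48=270 → 1806/2384 = 0.75755
  1: TP=575, FP=65+24+100+106+60=355, FN=61+51+57+68+76=313 → 1150/1818 = 0.63256
  2: TP=600, FP=50+51+91+110+56=358, FN=15+24+19+20+15=93 → 1200/1651 = 0.72683
  3: TP=404, FP=60+57+19+103+64=303, FN=91+100+91+82+114=478 → 808/1589 = 0.50850
  4: TP=301, FP=47+68+20+82+47=264, FN=97+106+110+103+99=515 → 602/1381 = 0.43592
  5: TP=201, FP=48+76+15+114+99=352, FN=44+60+56+64+47=271 → 402/1025 = 0.39220
Highest is class '0' with F1 score = 0.7576.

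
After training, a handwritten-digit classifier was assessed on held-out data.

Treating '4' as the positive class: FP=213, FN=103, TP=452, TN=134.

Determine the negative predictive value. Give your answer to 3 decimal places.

0.565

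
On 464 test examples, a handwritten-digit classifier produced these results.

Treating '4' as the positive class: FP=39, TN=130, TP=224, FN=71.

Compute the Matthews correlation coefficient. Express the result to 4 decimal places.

0.5133

MCC = (TP·TN − FP·FN) / √((TP+FP)(TP+FN)(TN+FP)(TN+FN))
Numerator = 224·130 − 39·71 = 26351
Denominator = √(263·295·169·201) = √2635484865 = 51336.9737
MCC = 26351 / 51336.9737 = 0.5133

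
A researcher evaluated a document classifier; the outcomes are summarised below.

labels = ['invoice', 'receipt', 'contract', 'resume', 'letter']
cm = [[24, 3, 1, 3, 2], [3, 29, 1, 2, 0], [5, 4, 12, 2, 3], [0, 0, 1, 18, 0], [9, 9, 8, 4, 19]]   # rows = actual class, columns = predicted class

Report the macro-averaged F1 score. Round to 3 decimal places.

0.627

Per-class F1 score (2·TP/(2·TP+FP+FN)):
  invoice: TP=24, FP=3+5+0+9=17, FN=3+1+3+2=9 → 48/74 = 0.6486
  receipt: TP=29, FP=3+4+0+9=16, FN=3+1+2+0=6 → 58/80 = 0.7250
  contract: TP=12, FP=1+1+1+8=11, FN=5+4+2+3=14 → 24/49 = 0.4898
  resume: TP=18, FP=3+2+2+4=11, FN=0+0+1+0=1 → 36/48 = 0.7500
  letter: TP=19, FP=2+0+3+0=5, FN=9+9+8+4=30 → 38/73 = 0.5205
Macro-F1 score = mean = (0.6486 + 0.7250 + 0.4898 + 0.7500 + 0.5205) / 5 = 0.627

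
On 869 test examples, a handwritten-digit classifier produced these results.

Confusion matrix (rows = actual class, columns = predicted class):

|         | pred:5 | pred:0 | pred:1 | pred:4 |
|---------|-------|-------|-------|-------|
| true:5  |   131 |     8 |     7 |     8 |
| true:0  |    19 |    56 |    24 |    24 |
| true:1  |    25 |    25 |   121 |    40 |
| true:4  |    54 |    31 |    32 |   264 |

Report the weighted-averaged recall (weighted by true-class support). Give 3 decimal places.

0.658

Per-class recall (TP/(TP+FN)):
  5: TP=131, FN=8+7+8=23 → 131/154 = 0.8506
  0: TP=56, FN=19+24+24=67 → 56/123 = 0.4553
  1: TP=121, FN=25+25+40=90 → 121/211 = 0.5735
  4: TP=264, FN=54+31+32=117 → 264/381 = 0.6929
Weighted-recall = Σ (supportᵢ/N)·recallᵢ with N=869: (154/869)·0.8506 + (123/869)·0.4553 + (211/869)·0.5735 + (381/869)·0.6929 = 0.658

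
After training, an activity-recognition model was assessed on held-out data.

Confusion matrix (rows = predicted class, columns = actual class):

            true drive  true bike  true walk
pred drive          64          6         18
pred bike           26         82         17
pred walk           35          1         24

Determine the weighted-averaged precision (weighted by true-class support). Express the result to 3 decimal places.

Per-class precision (TP/(TP+FP)):
  drive: TP=64, FP=6+18=24 → 64/88 = 0.7273
  bike: TP=82, FP=26+17=43 → 82/125 = 0.6560
  walk: TP=24, FP=35+1=36 → 24/60 = 0.4000
Weighted-precision = Σ (supportᵢ/N)·precisionᵢ with N=273: (125/273)·0.7273 + (89/273)·0.6560 + (59/273)·0.4000 = 0.633

0.633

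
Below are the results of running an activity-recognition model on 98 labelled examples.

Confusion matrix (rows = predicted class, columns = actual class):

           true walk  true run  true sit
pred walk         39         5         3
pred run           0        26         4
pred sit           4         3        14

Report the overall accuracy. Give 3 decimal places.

0.806

Accuracy = trace / total = (39+26+14=79) / 98 = 79/98 = 0.806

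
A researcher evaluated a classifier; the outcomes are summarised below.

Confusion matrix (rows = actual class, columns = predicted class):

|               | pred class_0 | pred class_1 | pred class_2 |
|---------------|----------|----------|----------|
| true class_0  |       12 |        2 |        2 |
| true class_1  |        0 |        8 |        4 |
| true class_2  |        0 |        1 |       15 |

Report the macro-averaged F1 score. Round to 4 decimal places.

0.7879

Per-class F1 score (2·TP/(2·TP+FP+FN)):
  class_0: TP=12, FP=0+0=0, FN=2+2=4 → 24/28 = 0.85714
  class_1: TP=8, FP=2+1=3, FN=0+4=4 → 16/23 = 0.69565
  class_2: TP=15, FP=2+4=6, FN=0+1=1 → 30/37 = 0.81081
Macro-F1 score = mean = (0.85714 + 0.69565 + 0.81081) / 3 = 0.7879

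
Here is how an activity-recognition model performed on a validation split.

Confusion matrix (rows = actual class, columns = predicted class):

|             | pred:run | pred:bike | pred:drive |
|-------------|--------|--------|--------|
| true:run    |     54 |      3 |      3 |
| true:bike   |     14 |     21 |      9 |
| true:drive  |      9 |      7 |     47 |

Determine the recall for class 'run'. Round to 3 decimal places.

Take TP from the diagonal, FP from the rest of the 'run' prediction marginal, FN from the rest of the 'run' actual marginal.
recall = TP/(TP+FN).
run: TP=54, FN=3+3=6 → 54/60 = 0.9000

0.900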